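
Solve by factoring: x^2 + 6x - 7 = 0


We need two numbers that multiply to -7 and add to 6.
Those numbers are -1 and 7 (since (-1) * 7 = -7 and (-1) + 7 = 6).
So x^2 + 6x - 7 = (x - 1)(x + 7) = 0
Setting each factor to zero: x = 1 or x = -7

x = -7, x = 1


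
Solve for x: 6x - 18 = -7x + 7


Starting with: 6x - 18 = -7x + 7
Move all x terms to left: (6 + 7)x = 7 + 18
Simplify: 13x = 25
Divide both sides by 13: x = 25/13

x = 25/13


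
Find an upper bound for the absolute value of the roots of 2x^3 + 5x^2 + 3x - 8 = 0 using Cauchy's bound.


Cauchy's bound: all roots r satisfy |r| <= 1 + max(|a_i/a_n|) for i = 0,...,n-1
where a_n is the leading coefficient.

Coefficients: [2, 5, 3, -8]
Leading coefficient a_n = 2
Ratios |a_i/a_n|: 5/2, 3/2, 4
Maximum ratio: 4
Cauchy's bound: |r| <= 1 + 4 = 5

Upper bound = 5


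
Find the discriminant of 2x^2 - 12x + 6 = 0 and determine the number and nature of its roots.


For ax^2 + bx + c = 0, discriminant D = b^2 - 4ac
Here a = 2, b = -12, c = 6
D = (-12)^2 - 4(2)(6) = 144 - 48 = 96

D = 96 > 0 but not a perfect square
The equation has 2 distinct real irrational roots.

Discriminant = 96, 2 distinct real irrational roots


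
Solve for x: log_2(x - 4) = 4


Convert to exponential form: x - 4 = 2^4 = 16
x = 16 + 4 = 20
Check: log_2(20 - 4) = log_2(16) = log_2(16) = 4 ✓

x = 20


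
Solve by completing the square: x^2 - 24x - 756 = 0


Start: x^2 - 24x - 756 = 0
Move constant: x^2 - 24x = 756
Half of -24 is -12, squared is 144
Add 144 to both sides: x^2 - 24x + 144 = 900
(x - 12)^2 = 900
x - 12 = ±30
x = 12 + 30 = 42 or x = 12 - 30 = -18

x = -18, x = 42


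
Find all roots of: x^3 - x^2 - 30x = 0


The constant term is 0, so x = 0 is a root. Factor out x:
  x^2 - x - 30 = 0
Solve the quadratic x^2 - x - 30 = 0: discriminant = (-1)^2 - 4(1)(-30) = 1 + 120 = 121.
sqrt(121) = 11, so x = (1 ± 11)/2: x = 6 or x = -5.
Collecting all roots found:

x = -5, x = 0, x = 6


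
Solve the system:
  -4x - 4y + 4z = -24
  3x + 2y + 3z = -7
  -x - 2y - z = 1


Using Cramer's rule. Expand each determinant along the first row.
D  = (-4)*[2*(-1) - 3*(-2)] - (-4)*[3*(-1) - 3*(-1)] + 4*[3*(-2) - 2*(-1)]
  = (-4)*(4) - (-4)*(0) + 4*(-4) = -32
Dx = (-24)*[2*(-1) - 3*(-2)] - (-4)*[(-7)*(-1) - 3*1] + 4*[(-7)*(-2) - 2*1]
  = (-24)*(4) - (-4)*(4) + 4*(12) = -32
Dy = (-4)*[(-7)*(-1) - 3*1] - (-24)*[3*(-1) - 3*(-1)] + 4*[3*1 - (-7)*(-1)]
  = (-4)*(4) - (-24)*(0) + 4*(-4) = -32
Dz = (-4)*[2*1 - (-7)*(-2)] - (-4)*[3*1 - (-7)*(-1)] + (-24)*[3*(-2) - 2*(-1)]
  = (-4)*(-12) - (-4)*(-4) + (-24)*(-4) = 128
x = Dx/D = -32/-32 = 1, y = Dy/D = -32/-32 = 1, z = Dz/D = 128/-32 = -4
Check eq1: (-4)(1) + (-4)(1) + (4)(-4) = -24 = -24 ✓
Check eq2: (3)(1) + (2)(1) + (3)(-4) = -7 = -7 ✓
Check eq3: (-1)(1) + (-2)(1) + (-1)(-4) = 1 = 1 ✓

x = 1, y = 1, z = -4


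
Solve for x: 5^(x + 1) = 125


Express both sides with the same base.
125 = 5^3
Since the bases match, equate exponents: x + 1 = 3
So x = 3 - (1) = 2

x = 2


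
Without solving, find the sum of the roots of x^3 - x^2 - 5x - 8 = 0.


By Vieta's formulas for x^3 + bx^2 + cx + d = 0:
  r1 + r2 + r3 = -b/a = 1
  r1*r2 + r1*r3 + r2*r3 = c/a = -5
  r1*r2*r3 = -d/a = 8


Sum = 1


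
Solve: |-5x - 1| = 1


An absolute value equation |expr| = 1 gives two cases:
Case 1: -5x - 1 = 1
  -5x = 2, so x = -2/5
Case 2: -5x - 1 = -1
  -5x = 0, so x = 0

x = -2/5, x = 0


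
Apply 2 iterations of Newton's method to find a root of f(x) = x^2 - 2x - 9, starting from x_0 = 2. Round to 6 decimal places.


Newton's method: x_(n+1) = x_n - f(x_n)/f'(x_n)
f(x) = x^2 - 2x - 9
f'(x) = 2x - 2

Iteration 1:
  f(2.000000) = -9.000000
  f'(2.000000) = 2.000000
  x_1 = 2.000000 - (-9.000000)/(2.000000) = 6.500000

Iteration 2:
  f(6.500000) = 20.250000
  f'(6.500000) = 11.000000
  x_2 = 6.500000 - (20.250000)/(11.000000) = 4.659091

x_2 = 4.659091


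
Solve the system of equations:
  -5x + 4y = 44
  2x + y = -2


Using Cramer's rule:
Determinant D = (-5)(1) - (2)(4) = -5 - 8 = -13
Dx = (44)(1) - (-2)(4) = 44 + 8 = 52
Dy = (-5)(-2) - (2)(44) = 10 - 88 = -78
x = Dx/D = 52/-13 = -4
y = Dy/D = -78/-13 = 6

x = -4, y = 6


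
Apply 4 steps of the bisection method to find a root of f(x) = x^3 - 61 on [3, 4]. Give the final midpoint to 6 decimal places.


f(x) = x^3 - 61
f(3) = -34 < 0
f(4) = 3 > 0

Step 1: midpoint = (3.000000 + 4.000000)/2 = 3.500000
  f(3.500000) = -18.125000
  f(mid) < 0, so root is in [3.500000, 4.000000]

Step 2: midpoint = (3.500000 + 4.000000)/2 = 3.750000
  f(3.750000) = -8.265625
  f(mid) < 0, so root is in [3.750000, 4.000000]

Step 3: midpoint = (3.750000 + 4.000000)/2 = 3.875000
  f(3.875000) = -2.814453
  f(mid) < 0, so root is in [3.875000, 4.000000]

Step 4: midpoint = (3.875000 + 4.000000)/2 = 3.937500
  f(3.937500) = 0.046631
  f(mid) > 0, so root is in [3.875000, 3.937500]

midpoint = 3.937500


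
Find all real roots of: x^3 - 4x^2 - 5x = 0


The constant term is 0, so x = 0 is a root. Factor out x:
  x(x^2 - 4x - 5) = 0
Solve the quadratic x^2 - 4x - 5 = 0: discriminant = (-4)^2 - 4(1)(-5) = 16 + 20 = 36.
sqrt(36) = 6, so x = (4 ± 6)/2: x = 5 or x = -1.

x = -1, x = 0, x = 5


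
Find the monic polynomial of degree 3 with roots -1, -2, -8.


A monic polynomial with roots -1, -2, -8 is:
p(x) = (x + 1)(x + 2)(x + 8)
After multiplying by (x + 1): x + 1
After multiplying by (x + 2): x^2 + 3x + 2
After multiplying by (x + 8): x^3 + 11x^2 + 26x + 16

x^3 + 11x^2 + 26x + 16


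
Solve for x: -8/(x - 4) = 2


Multiply both sides by (x - 4): -8 = 2(x - 4)
Distribute: -8 = 2x - 8
2x = -8 + 8 = 0
x = 0

x = 0


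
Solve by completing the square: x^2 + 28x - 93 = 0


Start: x^2 + 28x - 93 = 0
Move constant: x^2 + 28x = 93
Half of 28 is 14, squared is 196
Add 196 to both sides: x^2 + 28x + 196 = 289
(x + 14)^2 = 289
x + 14 = ±17
x = -14 + 17 = 3 or x = -14 - 17 = -31

x = -31, x = 3


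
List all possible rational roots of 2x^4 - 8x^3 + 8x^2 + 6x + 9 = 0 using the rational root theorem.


Rational root theorem: possible roots are ±p/q where:
  p divides the constant term (9): p ∈ {1, 3, 9}
  q divides the leading coefficient (2): q ∈ {1, 2}

All possible rational roots: -9, -9/2, -3, -3/2, -1, -1/2, 1/2, 1, 3/2, 3, 9/2, 9

-9, -9/2, -3, -3/2, -1, -1/2, 1/2, 1, 3/2, 3, 9/2, 9


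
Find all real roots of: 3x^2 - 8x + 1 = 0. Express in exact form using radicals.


Using the quadratic formula: x = (-b ± sqrt(b^2 - 4ac)) / (2a)
Here a = 3, b = -8, c = 1
Discriminant = b^2 - 4ac = (-8)^2 - 4(3)(1) = 64 - 12 = 52
Since discriminant = 52 > 0, there are two real roots.
x = (8 ± 2*sqrt(13)) / 6
Simplifying: x = (4 ± sqrt(13)) / 3
Numerically: x ≈ 2.5352 or x ≈ 0.1315

x = (4 + sqrt(13)) / 3 or x = (4 - sqrt(13)) / 3


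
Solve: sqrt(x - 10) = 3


Square both sides: x - 10 = 3^2 = 9
x = 9 + 10 = 19
x = 19
Check: sqrt(1*19 - 10) = sqrt(9) = 3 ✓

x = 19


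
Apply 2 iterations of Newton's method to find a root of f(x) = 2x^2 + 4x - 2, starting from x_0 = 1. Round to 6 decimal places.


Newton's method: x_(n+1) = x_n - f(x_n)/f'(x_n)
f(x) = 2x^2 + 4x - 2
f'(x) = 4x + 4

Iteration 1:
  f(1.000000) = 4.000000
  f'(1.000000) = 8.000000
  x_1 = 1.000000 - (4.000000)/(8.000000) = 0.500000

Iteration 2:
  f(0.500000) = 0.500000
  f'(0.500000) = 6.000000
  x_2 = 0.500000 - (0.500000)/(6.000000) = 0.416667

x_2 = 0.416667


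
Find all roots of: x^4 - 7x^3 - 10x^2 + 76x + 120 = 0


Let p(x) = x^4 - 7x^3 - 10x^2 + 76x + 120. By the rational root theorem (leading coefficient 1), any rational root is an integer divisor of 120: try ±1, ±2, ... in turn.
Test x = 1: value = 180 ≠ 0.
Test x = -1: value = 42 ≠ 0.
Test x = 2: value = 192 ≠ 0.
Test x = -2: value = 0 ✓, so (x + 2) is a factor.
Synthetic division by (x + 2): bring down 1; 1(-2) - 7 = -9; (-9)(-2) - 10 = 8; 8(-2) + 76 = 60; 60(-2) + 120 = 0 → quotient x^3 - 9x^2 + 8x + 60, remainder 0.
Continue with the quotient x^3 - 9x^2 + 8x + 60 (candidates must divide 60; re-test x = -2 first in case it repeats).
Test x = -2: value = 0 ✓, so (x + 2) is a factor.
Synthetic division by (x + 2): bring down 1; 1(-2) - 9 = -11; (-11)(-2) + 8 = 30; 30(-2) + 60 = 0 → quotient x^2 - 11x + 30, remainder 0.
Solve the quadratic x^2 - 11x + 30 = 0: discriminant = (-11)^2 - 4(1)(30) = 121 - 120 = 1.
sqrt(1) = 1, so x = (11 ± 1)/2: x = 6 or x = 5.
Collecting all roots found:

x = -2 (multiplicity 2), x = 5, x = 6


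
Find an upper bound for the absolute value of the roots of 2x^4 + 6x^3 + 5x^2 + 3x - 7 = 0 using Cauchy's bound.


Cauchy's bound: all roots r satisfy |r| <= 1 + max(|a_i/a_n|) for i = 0,...,n-1
where a_n is the leading coefficient.

Coefficients: [2, 6, 5, 3, -7]
Leading coefficient a_n = 2
Ratios |a_i/a_n|: 3, 5/2, 3/2, 7/2
Maximum ratio: 7/2
Cauchy's bound: |r| <= 1 + 7/2 = 9/2

Upper bound = 9/2


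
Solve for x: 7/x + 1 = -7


Subtract 1 from both sides: 7/x = -8
Multiply both sides by x: 7 = -8 * x
Divide by -8: x = -7/8

x = -7/8


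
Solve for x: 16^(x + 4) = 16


Express both sides with the same base.
16 = 16^1
Since the bases match, equate exponents: x + 4 = 1
So x = 1 - (4) = -3

x = -3


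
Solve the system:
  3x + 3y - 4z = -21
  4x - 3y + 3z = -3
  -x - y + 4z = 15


Using Cramer's rule. Expand each determinant along the first row.
D  = 3*[(-3)*4 - 3*(-1)] - 3*[4*4 - 3*(-1)] + (-4)*[4*(-1) - (-3)*(-1)]
  = 3*(-9) - 3*(19) + (-4)*(-7) = -56
Dx = (-21)*[(-3)*4 - 3*(-1)] - 3*[(-3)*4 - 3*15] + (-4)*[(-3)*(-1) - (-3)*15]
  = (-21)*(-9) - 3*(-57) + (-4)*(48) = 168
Dy = 3*[(-3)*4 - 3*15] - (-21)*[4*4 - 3*(-1)] + (-4)*[4*15 - (-3)*(-1)]
  = 3*(-57) - (-21)*(19) + (-4)*(57) = 0
Dz = 3*[(-3)*15 - (-3)*(-1)] - 3*[4*15 - (-3)*(-1)] + (-21)*[4*(-1) - (-3)*(-1)]
  = 3*(-48) - 3*(57) + (-21)*(-7) = -168
x = Dx/D = 168/-56 = -3, y = Dy/D = 0/-56 = 0, z = Dz/D = -168/-56 = 3
Check eq1: (3)(-3) + (3)(0) + (-4)(3) = -21 = -21 ✓
Check eq2: (4)(-3) + (-3)(0) + (3)(3) = -3 = -3 ✓
Check eq3: (-1)(-3) + (-1)(0) + (4)(3) = 15 = 15 ✓

x = -3, y = 0, z = 3


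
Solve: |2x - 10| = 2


An absolute value equation |expr| = 2 gives two cases:
Case 1: 2x - 10 = 2
  2x = 12, so x = 6
Case 2: 2x - 10 = -2
  2x = 8, so x = 4

x = 4, x = 6


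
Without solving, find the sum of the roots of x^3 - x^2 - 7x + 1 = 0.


By Vieta's formulas for x^3 + bx^2 + cx + d = 0:
  r1 + r2 + r3 = -b/a = 1
  r1*r2 + r1*r3 + r2*r3 = c/a = -7
  r1*r2*r3 = -d/a = -1


Sum = 1


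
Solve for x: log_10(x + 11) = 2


Convert to exponential form: x + 11 = 10^2 = 100
x = 100 - 11 = 89
Check: log_10(89 + 11) = log_10(100) = log_10(100) = 2 ✓

x = 89


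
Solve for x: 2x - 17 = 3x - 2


Starting with: 2x - 17 = 3x - 2
Move all x terms to left: (2 - 3)x = -2 + 17
Simplify: -x = 15
Divide both sides by -1: x = -15

x = -15


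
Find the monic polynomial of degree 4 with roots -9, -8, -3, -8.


A monic polynomial with roots -9, -8, -3, -8 is:
p(x) = (x + 9)(x + 8)(x + 3)(x + 8)
After multiplying by (x + 9): x + 9
After multiplying by (x + 8): x^2 + 17x + 72
After multiplying by (x + 3): x^3 + 20x^2 + 123x + 216
After multiplying by (x + 8): x^4 + 28x^3 + 283x^2 + 1200x + 1728

x^4 + 28x^3 + 283x^2 + 1200x + 1728


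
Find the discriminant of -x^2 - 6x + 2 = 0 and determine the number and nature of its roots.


For ax^2 + bx + c = 0, discriminant D = b^2 - 4ac
Here a = -1, b = -6, c = 2
D = (-6)^2 - 4(-1)(2) = 36 + 8 = 44

D = 44 > 0 but not a perfect square
The equation has 2 distinct real irrational roots.

Discriminant = 44, 2 distinct real irrational roots


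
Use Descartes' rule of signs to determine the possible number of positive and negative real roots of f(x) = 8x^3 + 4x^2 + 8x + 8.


Descartes' rule of signs:

For positive roots, count sign changes in f(x) = 8x^3 + 4x^2 + 8x + 8:
Signs of coefficients: +, +, +, +
Number of sign changes: 0
Possible positive real roots: 0

For negative roots, examine f(-x) = -8x^3 + 4x^2 - 8x + 8:
Signs of coefficients: -, +, -, +
Number of sign changes: 3
Possible negative real roots: 3, 1

Positive roots: 0; Negative roots: 3 or 1


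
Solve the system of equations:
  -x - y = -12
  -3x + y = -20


Using Cramer's rule:
Determinant D = (-1)(1) - (-3)(-1) = -1 - 3 = -4
Dx = (-12)(1) - (-20)(-1) = -12 - 20 = -32
Dy = (-1)(-20) - (-3)(-12) = 20 - 36 = -16
x = Dx/D = -32/-4 = 8
y = Dy/D = -16/-4 = 4

x = 8, y = 4


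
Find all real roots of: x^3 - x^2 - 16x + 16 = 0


Let p(x) = x^3 - x^2 - 16x + 16. By the rational root theorem (leading coefficient 1), any rational root is an integer divisor of 16: try ±1, ±2, ... in turn.
Test x = 1: value = 0 ✓, so (x - 1) is a factor.
Synthetic division by (x - 1): bring down 1; 1(1) - 1 = 0; 0(1) - 16 = -16; (-16)(1) + 16 = 0 → quotient x^2 - 16, remainder 0.
Solve the quadratic x^2 - 16 = 0: discriminant = 0^2 - 4(1)(-16) = 0 + 64 = 64.
sqrt(64) = 8, so x = (0 ± 8)/2: x = 4 or x = -4.

x = -4, x = 1, x = 4


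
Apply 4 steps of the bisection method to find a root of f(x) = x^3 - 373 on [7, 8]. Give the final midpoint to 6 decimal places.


f(x) = x^3 - 373
f(7) = -30 < 0
f(8) = 139 > 0

Step 1: midpoint = (7.000000 + 8.000000)/2 = 7.500000
  f(7.500000) = 48.875000
  f(mid) > 0, so root is in [7.000000, 7.500000]

Step 2: midpoint = (7.000000 + 7.500000)/2 = 7.250000
  f(7.250000) = 8.078125
  f(mid) > 0, so root is in [7.000000, 7.250000]

Step 3: midpoint = (7.000000 + 7.250000)/2 = 7.125000
  f(7.125000) = -11.294922
  f(mid) < 0, so root is in [7.125000, 7.250000]

Step 4: midpoint = (7.125000 + 7.250000)/2 = 7.187500
  f(7.187500) = -1.692627
  f(mid) < 0, so root is in [7.187500, 7.250000]

midpoint = 7.187500


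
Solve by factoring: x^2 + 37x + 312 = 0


We need two numbers that multiply to 312 and add to 37.
Those numbers are 13 and 24 (since 13 * 24 = 312 and 13 + 24 = 37).
So x^2 + 37x + 312 = (x + 13)(x + 24) = 0
Setting each factor to zero: x = -13 or x = -24

x = -24, x = -13


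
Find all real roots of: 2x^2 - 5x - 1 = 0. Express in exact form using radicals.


Using the quadratic formula: x = (-b ± sqrt(b^2 - 4ac)) / (2a)
Here a = 2, b = -5, c = -1
Discriminant = b^2 - 4ac = (-5)^2 - 4(2)(-1) = 25 + 8 = 33
Since discriminant = 33 > 0, there are two real roots.
x = (5 ± sqrt(33)) / 4
Numerically: x ≈ 2.6861 or x ≈ -0.1861

x = (5 + sqrt(33)) / 4 or x = (5 - sqrt(33)) / 4


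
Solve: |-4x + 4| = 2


An absolute value equation |expr| = 2 gives two cases:
Case 1: -4x + 4 = 2
  -4x = -2, so x = 1/2
Case 2: -4x + 4 = -2
  -4x = -6, so x = 3/2

x = 1/2, x = 3/2


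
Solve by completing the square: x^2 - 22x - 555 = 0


Start: x^2 - 22x - 555 = 0
Move constant: x^2 - 22x = 555
Half of -22 is -11, squared is 121
Add 121 to both sides: x^2 - 22x + 121 = 676
(x - 11)^2 = 676
x - 11 = ±26
x = 11 + 26 = 37 or x = 11 - 26 = -15

x = -15, x = 37


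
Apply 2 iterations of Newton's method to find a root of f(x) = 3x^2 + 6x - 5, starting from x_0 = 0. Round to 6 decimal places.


Newton's method: x_(n+1) = x_n - f(x_n)/f'(x_n)
f(x) = 3x^2 + 6x - 5
f'(x) = 6x + 6

Iteration 1:
  f(0.000000) = -5.000000
  f'(0.000000) = 6.000000
  x_1 = 0.000000 - (-5.000000)/(6.000000) = 0.833333

Iteration 2:
  f(0.833333) = 2.083333
  f'(0.833333) = 11.000000
  x_2 = 0.833333 - (2.083333)/(11.000000) = 0.643939

x_2 = 0.643939


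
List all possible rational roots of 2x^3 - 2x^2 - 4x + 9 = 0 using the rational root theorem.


Rational root theorem: possible roots are ±p/q where:
  p divides the constant term (9): p ∈ {1, 3, 9}
  q divides the leading coefficient (2): q ∈ {1, 2}

All possible rational roots: -9, -9/2, -3, -3/2, -1, -1/2, 1/2, 1, 3/2, 3, 9/2, 9

-9, -9/2, -3, -3/2, -1, -1/2, 1/2, 1, 3/2, 3, 9/2, 9


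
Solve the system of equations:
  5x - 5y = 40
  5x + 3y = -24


Using Cramer's rule:
Determinant D = (5)(3) - (5)(-5) = 15 + 25 = 40
Dx = (40)(3) - (-24)(-5) = 120 - 120 = 0
Dy = (5)(-24) - (5)(40) = -120 - 200 = -320
x = Dx/D = 0/40 = 0
y = Dy/D = -320/40 = -8

x = 0, y = -8


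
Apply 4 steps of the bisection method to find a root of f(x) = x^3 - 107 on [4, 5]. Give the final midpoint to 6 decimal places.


f(x) = x^3 - 107
f(4) = -43 < 0
f(5) = 18 > 0

Step 1: midpoint = (4.000000 + 5.000000)/2 = 4.500000
  f(4.500000) = -15.875000
  f(mid) < 0, so root is in [4.500000, 5.000000]

Step 2: midpoint = (4.500000 + 5.000000)/2 = 4.750000
  f(4.750000) = 0.171875
  f(mid) > 0, so root is in [4.500000, 4.750000]

Step 3: midpoint = (4.500000 + 4.750000)/2 = 4.625000
  f(4.625000) = -8.068359
  f(mid) < 0, so root is in [4.625000, 4.750000]

Step 4: midpoint = (4.625000 + 4.750000)/2 = 4.687500
  f(4.687500) = -4.003174
  f(mid) < 0, so root is in [4.687500, 4.750000]

midpoint = 4.687500


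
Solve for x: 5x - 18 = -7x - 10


Starting with: 5x - 18 = -7x - 10
Move all x terms to left: (5 + 7)x = -10 + 18
Simplify: 12x = 8
Divide both sides by 12: x = 2/3

x = 2/3


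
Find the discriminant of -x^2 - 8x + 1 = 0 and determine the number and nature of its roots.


For ax^2 + bx + c = 0, discriminant D = b^2 - 4ac
Here a = -1, b = -8, c = 1
D = (-8)^2 - 4(-1)(1) = 64 + 4 = 68

D = 68 > 0 but not a perfect square
The equation has 2 distinct real irrational roots.

Discriminant = 68, 2 distinct real irrational roots


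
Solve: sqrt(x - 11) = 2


Square both sides: x - 11 = 2^2 = 4
x = 4 + 11 = 15
x = 15
Check: sqrt(1*15 - 11) = sqrt(4) = 2 ✓

x = 15


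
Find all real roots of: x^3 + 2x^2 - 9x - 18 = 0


Let p(x) = x^3 + 2x^2 - 9x - 18. By the rational root theorem (leading coefficient 1), any rational root is an integer divisor of 18: try ±1, ±2, ... in turn.
Test x = 1: value = -24 ≠ 0.
Test x = -1: value = -8 ≠ 0.
Test x = 2: value = -20 ≠ 0.
Test x = -2: value = 0 ✓, so (x + 2) is a factor.
Synthetic division by (x + 2): bring down 1; 1(-2) + 2 = 0; 0(-2) - 9 = -9; (-9)(-2) - 18 = 0 → quotient x^2 - 9, remainder 0.
Solve the quadratic x^2 - 9 = 0: discriminant = 0^2 - 4(1)(-9) = 0 + 36 = 36.
sqrt(36) = 6, so x = (0 ± 6)/2: x = 3 or x = -3.

x = -3, x = -2, x = 3


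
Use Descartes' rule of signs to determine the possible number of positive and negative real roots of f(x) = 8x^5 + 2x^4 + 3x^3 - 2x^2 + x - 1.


Descartes' rule of signs:

For positive roots, count sign changes in f(x) = 8x^5 + 2x^4 + 3x^3 - 2x^2 + x - 1:
Signs of coefficients: +, +, +, -, +, -
Number of sign changes: 3
Possible positive real roots: 3, 1

For negative roots, examine f(-x) = -8x^5 + 2x^4 - 3x^3 - 2x^2 - x - 1:
Signs of coefficients: -, +, -, -, -, -
Number of sign changes: 2
Possible negative real roots: 2, 0

Positive roots: 3 or 1; Negative roots: 2 or 0


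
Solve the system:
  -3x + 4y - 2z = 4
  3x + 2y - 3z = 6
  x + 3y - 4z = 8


Using Cramer's rule. Expand each determinant along the first row.
D  = (-3)*[2*(-4) - (-3)*3] - 4*[3*(-4) - (-3)*1] + (-2)*[3*3 - 2*1]
  = (-3)*(1) - 4*(-9) + (-2)*(7) = 19
Dx = 4*[2*(-4) - (-3)*3] - 4*[6*(-4) - (-3)*8] + (-2)*[6*3 - 2*8]
  = 4*(1) - 4*(0) + (-2)*(2) = 0
Dy = (-3)*[6*(-4) - (-3)*8] - 4*[3*(-4) - (-3)*1] + (-2)*[3*8 - 6*1]
  = (-3)*(0) - 4*(-9) + (-2)*(18) = 0
Dz = (-3)*[2*8 - 6*3] - 4*[3*8 - 6*1] + 4*[3*3 - 2*1]
  = (-3)*(-2) - 4*(18) + 4*(7) = -38
x = Dx/D = 0/19 = 0, y = Dy/D = 0/19 = 0, z = Dz/D = -38/19 = -2
Check eq1: (-3)(0) + (4)(0) + (-2)(-2) = 4 = 4 ✓
Check eq2: (3)(0) + (2)(0) + (-3)(-2) = 6 = 6 ✓
Check eq3: (1)(0) + (3)(0) + (-4)(-2) = 8 = 8 ✓

x = 0, y = 0, z = -2


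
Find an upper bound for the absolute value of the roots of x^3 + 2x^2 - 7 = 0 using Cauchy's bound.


Cauchy's bound: all roots r satisfy |r| <= 1 + max(|a_i/a_n|) for i = 0,...,n-1
where a_n is the leading coefficient.

Coefficients: [1, 2, 0, -7]
Leading coefficient a_n = 1
Ratios |a_i/a_n|: 2, 0, 7
Maximum ratio: 7
Cauchy's bound: |r| <= 1 + 7 = 8

Upper bound = 8


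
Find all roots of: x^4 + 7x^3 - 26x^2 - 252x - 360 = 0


Let p(x) = x^4 + 7x^3 - 26x^2 - 252x - 360. By the rational root theorem (leading coefficient 1), any rational root is an integer divisor of 360: try ±1, ±2, ... in turn.
Test x = 1: value = -630 ≠ 0.
Test x = -1: value = -140 ≠ 0.
Test x = 2: value = -896 ≠ 0.
Test x = -2: value = 0 ✓, so (x + 2) is a factor.
Synthetic division by (x + 2): bring down 1; 1(-2) + 7 = 5; 5(-2) - 26 = -36; (-36)(-2) - 252 = -180; (-180)(-2) - 360 = 0 → quotient x^3 + 5x^2 - 36x - 180, remainder 0.
Continue with the quotient x^3 + 5x^2 - 36x - 180 (candidates must divide 180; re-test x = -2 first in case it repeats).
Test x = -2: value = -96 ≠ 0.
Test x = 3: value = -216 ≠ 0.
Test x = -3: value = -54 ≠ 0.
Test x = 4: value = -180 ≠ 0.
Test x = -4: value = -20 ≠ 0.
Test x = 5: value = -110 ≠ 0.
Test x = -5: value = 0 ✓, so (x + 5) is a factor.
Synthetic division by (x + 5): bring down 1; 1(-5) + 5 = 0; 0(-5) - 36 = -36; (-36)(-5) - 180 = 0 → quotient x^2 - 36, remainder 0.
Solve the quadratic x^2 - 36 = 0: discriminant = 0^2 - 4(1)(-36) = 0 + 144 = 144.
sqrt(144) = 12, so x = (0 ± 12)/2: x = 6 or x = -6.
Collecting all roots found:

x = -6, x = -5, x = -2, x = 6


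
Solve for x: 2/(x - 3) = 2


Multiply both sides by (x - 3): 2 = 2(x - 3)
Distribute: 2 = 2x - 6
2x = 2 + 6 = 8
x = 4

x = 4


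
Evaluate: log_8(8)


We need the exponent such that 8^? = 8
8^1 = 8
Therefore log_8(8) = 1

1


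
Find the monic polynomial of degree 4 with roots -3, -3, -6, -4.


A monic polynomial with roots -3, -3, -6, -4 is:
p(x) = (x + 3)(x + 3)(x + 6)(x + 4)
After multiplying by (x + 3): x + 3
After multiplying by (x + 3): x^2 + 6x + 9
After multiplying by (x + 6): x^3 + 12x^2 + 45x + 54
After multiplying by (x + 4): x^4 + 16x^3 + 93x^2 + 234x + 216

x^4 + 16x^3 + 93x^2 + 234x + 216


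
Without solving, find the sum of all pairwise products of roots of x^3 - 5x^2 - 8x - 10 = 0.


By Vieta's formulas for x^3 + bx^2 + cx + d = 0:
  r1 + r2 + r3 = -b/a = 5
  r1*r2 + r1*r3 + r2*r3 = c/a = -8
  r1*r2*r3 = -d/a = 10


Sum of pairwise products = -8


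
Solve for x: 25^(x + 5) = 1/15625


Express both sides with the same base.
1/15625 = 25^(-3)
Since the bases match, equate exponents: x + 5 = -3
So x = -3 - (5) = -8

x = -8


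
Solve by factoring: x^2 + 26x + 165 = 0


We need two numbers that multiply to 165 and add to 26.
Those numbers are 15 and 11 (since 15 * 11 = 165 and 15 + 11 = 26).
So x^2 + 26x + 165 = (x + 15)(x + 11) = 0
Setting each factor to zero: x = -15 or x = -11

x = -15, x = -11


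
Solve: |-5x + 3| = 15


An absolute value equation |expr| = 15 gives two cases:
Case 1: -5x + 3 = 15
  -5x = 12, so x = -12/5
Case 2: -5x + 3 = -15
  -5x = -18, so x = 18/5

x = -12/5, x = 18/5


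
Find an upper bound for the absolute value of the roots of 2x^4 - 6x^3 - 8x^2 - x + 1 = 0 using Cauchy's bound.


Cauchy's bound: all roots r satisfy |r| <= 1 + max(|a_i/a_n|) for i = 0,...,n-1
where a_n is the leading coefficient.

Coefficients: [2, -6, -8, -1, 1]
Leading coefficient a_n = 2
Ratios |a_i/a_n|: 3, 4, 1/2, 1/2
Maximum ratio: 4
Cauchy's bound: |r| <= 1 + 4 = 5

Upper bound = 5


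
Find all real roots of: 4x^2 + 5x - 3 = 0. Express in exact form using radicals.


Using the quadratic formula: x = (-b ± sqrt(b^2 - 4ac)) / (2a)
Here a = 4, b = 5, c = -3
Discriminant = b^2 - 4ac = 5^2 - 4(4)(-3) = 25 + 48 = 73
Since discriminant = 73 > 0, there are two real roots.
x = (-5 ± sqrt(73)) / 8
Numerically: x ≈ 0.4430 or x ≈ -1.6930

x = (-5 + sqrt(73)) / 8 or x = (-5 - sqrt(73)) / 8


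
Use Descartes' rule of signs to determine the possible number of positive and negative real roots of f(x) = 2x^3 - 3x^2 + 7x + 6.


Descartes' rule of signs:

For positive roots, count sign changes in f(x) = 2x^3 - 3x^2 + 7x + 6:
Signs of coefficients: +, -, +, +
Number of sign changes: 2
Possible positive real roots: 2, 0

For negative roots, examine f(-x) = -2x^3 - 3x^2 - 7x + 6:
Signs of coefficients: -, -, -, +
Number of sign changes: 1
Possible negative real roots: 1

Positive roots: 2 or 0; Negative roots: 1


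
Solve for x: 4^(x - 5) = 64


Express both sides with the same base.
64 = 4^3
Since the bases match, equate exponents: x - 5 = 3
So x = 3 - (-5) = 8

x = 8


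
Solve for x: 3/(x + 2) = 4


Multiply both sides by (x + 2): 3 = 4(x + 2)
Distribute: 3 = 4x + 8
4x = 3 - 8 = -5
x = -5/4

x = -5/4


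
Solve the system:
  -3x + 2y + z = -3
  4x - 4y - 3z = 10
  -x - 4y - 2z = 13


Using Cramer's rule. Expand each determinant along the first row.
D  = (-3)*[(-4)*(-2) - (-3)*(-4)] - 2*[4*(-2) - (-3)*(-1)] + 1*[4*(-4) - (-4)*(-1)]
  = (-3)*(-4) - 2*(-11) + 1*(-20) = 14
Dx = (-3)*[(-4)*(-2) - (-3)*(-4)] - 2*[10*(-2) - (-3)*13] + 1*[10*(-4) - (-4)*13]
  = (-3)*(-4) - 2*(19) + 1*(12) = -14
Dy = (-3)*[10*(-2) - (-3)*13] - (-3)*[4*(-2) - (-3)*(-1)] + 1*[4*13 - 10*(-1)]
  = (-3)*(19) - (-3)*(-11) + 1*(62) = -28
Dz = (-3)*[(-4)*13 - 10*(-4)] - 2*[4*13 - 10*(-1)] + (-3)*[4*(-4) - (-4)*(-1)]
  = (-3)*(-12) - 2*(62) + (-3)*(-20) = -28
x = Dx/D = -14/14 = -1, y = Dy/D = -28/14 = -2, z = Dz/D = -28/14 = -2
Check eq1: (-3)(-1) + (2)(-2) + (1)(-2) = -3 = -3 ✓
Check eq2: (4)(-1) + (-4)(-2) + (-3)(-2) = 10 = 10 ✓
Check eq3: (-1)(-1) + (-4)(-2) + (-2)(-2) = 13 = 13 ✓

x = -1, y = -2, z = -2


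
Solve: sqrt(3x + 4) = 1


Square both sides: 3x + 4 = 1^2 = 1
3x = 1 - 4 = -3
x = -1
Check: sqrt(3*(-1) + 4) = sqrt(1) = 1 ✓

x = -1


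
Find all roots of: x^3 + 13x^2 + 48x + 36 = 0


Let p(x) = x^3 + 13x^2 + 48x + 36. By the rational root theorem (leading coefficient 1), any rational root is an integer divisor of 36: try ±1, ±2, ... in turn.
Test x = 1: value = 98 ≠ 0.
Test x = -1: value = 0 ✓, so (x + 1) is a factor.
Synthetic division by (x + 1): bring down 1; 1(-1) + 13 = 12; 12(-1) + 48 = 36; 36(-1) + 36 = 0 → quotient x^2 + 12x + 36, remainder 0.
Solve the quadratic x^2 + 12x + 36 = 0: discriminant = 12^2 - 4(1)(36) = 144 - 144 = 0.
Discriminant = 0, so a double root: x = -12/2 = -6.
Collecting all roots found:

x = -6 (multiplicity 2), x = -1


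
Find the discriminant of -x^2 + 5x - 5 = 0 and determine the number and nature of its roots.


For ax^2 + bx + c = 0, discriminant D = b^2 - 4ac
Here a = -1, b = 5, c = -5
D = (5)^2 - 4(-1)(-5) = 25 - 20 = 5

D = 5 > 0 but not a perfect square
The equation has 2 distinct real irrational roots.

Discriminant = 5, 2 distinct real irrational roots


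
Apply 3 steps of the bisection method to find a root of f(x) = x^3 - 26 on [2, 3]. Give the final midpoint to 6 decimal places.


f(x) = x^3 - 26
f(2) = -18 < 0
f(3) = 1 > 0

Step 1: midpoint = (2.000000 + 3.000000)/2 = 2.500000
  f(2.500000) = -10.375000
  f(mid) < 0, so root is in [2.500000, 3.000000]

Step 2: midpoint = (2.500000 + 3.000000)/2 = 2.750000
  f(2.750000) = -5.203125
  f(mid) < 0, so root is in [2.750000, 3.000000]

Step 3: midpoint = (2.750000 + 3.000000)/2 = 2.875000
  f(2.875000) = -2.236328
  f(mid) < 0, so root is in [2.875000, 3.000000]

midpoint = 2.875000


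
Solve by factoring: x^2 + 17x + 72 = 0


We need two numbers that multiply to 72 and add to 17.
Those numbers are 9 and 8 (since 9 * 8 = 72 and 9 + 8 = 17).
So x^2 + 17x + 72 = (x + 9)(x + 8) = 0
Setting each factor to zero: x = -9 or x = -8

x = -9, x = -8


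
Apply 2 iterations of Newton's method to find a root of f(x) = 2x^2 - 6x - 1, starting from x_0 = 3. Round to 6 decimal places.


Newton's method: x_(n+1) = x_n - f(x_n)/f'(x_n)
f(x) = 2x^2 - 6x - 1
f'(x) = 4x - 6

Iteration 1:
  f(3.000000) = -1.000000
  f'(3.000000) = 6.000000
  x_1 = 3.000000 - (-1.000000)/(6.000000) = 3.166667

Iteration 2:
  f(3.166667) = 0.055556
  f'(3.166667) = 6.666667
  x_2 = 3.166667 - (0.055556)/(6.666667) = 3.158333

x_2 = 3.158333


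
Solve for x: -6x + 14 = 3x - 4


Starting with: -6x + 14 = 3x - 4
Move all x terms to left: (-6 - 3)x = -4 - 14
Simplify: -9x = -18
Divide both sides by -9: x = 2

x = 2


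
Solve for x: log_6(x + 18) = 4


Convert to exponential form: x + 18 = 6^4 = 1296
x = 1296 - 18 = 1278
Check: log_6(1278 + 18) = log_6(1296) = log_6(1296) = 4 ✓

x = 1278


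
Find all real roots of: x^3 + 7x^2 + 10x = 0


The constant term is 0, so x = 0 is a root. Factor out x:
  x(x^2 + 7x + 10) = 0
Solve the quadratic x^2 + 7x + 10 = 0: discriminant = 7^2 - 4(1)(10) = 49 - 40 = 9.
sqrt(9) = 3, so x = (-7 ± 3)/2: x = -2 or x = -5.

x = -5, x = -2, x = 0


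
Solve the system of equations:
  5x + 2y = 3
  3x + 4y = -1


Using Cramer's rule:
Determinant D = (5)(4) - (3)(2) = 20 - 6 = 14
Dx = (3)(4) - (-1)(2) = 12 + 2 = 14
Dy = (5)(-1) - (3)(3) = -5 - 9 = -14
x = Dx/D = 14/14 = 1
y = Dy/D = -14/14 = -1

x = 1, y = -1


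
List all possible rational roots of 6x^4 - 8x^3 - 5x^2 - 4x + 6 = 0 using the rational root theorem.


Rational root theorem: possible roots are ±p/q where:
  p divides the constant term (6): p ∈ {1, 2, 3, 6}
  q divides the leading coefficient (6): q ∈ {1, 2, 3, 6}

All possible rational roots: -6, -3, -2, -3/2, -1, -2/3, -1/2, -1/3, -1/6, 1/6, 1/3, 1/2, 2/3, 1, 3/2, 2, 3, 6

-6, -3, -2, -3/2, -1, -2/3, -1/2, -1/3, -1/6, 1/6, 1/3, 1/2, 2/3, 1, 3/2, 2, 3, 6


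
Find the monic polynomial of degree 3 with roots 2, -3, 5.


A monic polynomial with roots 2, -3, 5 is:
p(x) = (x - 2)(x + 3)(x - 5)
After multiplying by (x - 2): x - 2
After multiplying by (x + 3): x^2 + x - 6
After multiplying by (x - 5): x^3 - 4x^2 - 11x + 30

x^3 - 4x^2 - 11x + 30


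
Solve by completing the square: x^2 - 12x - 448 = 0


Start: x^2 - 12x - 448 = 0
Move constant: x^2 - 12x = 448
Half of -12 is -6, squared is 36
Add 36 to both sides: x^2 - 12x + 36 = 484
(x - 6)^2 = 484
x - 6 = ±22
x = 6 + 22 = 28 or x = 6 - 22 = -16

x = -16, x = 28


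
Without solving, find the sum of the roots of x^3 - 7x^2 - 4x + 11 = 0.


By Vieta's formulas for x^3 + bx^2 + cx + d = 0:
  r1 + r2 + r3 = -b/a = 7
  r1*r2 + r1*r3 + r2*r3 = c/a = -4
  r1*r2*r3 = -d/a = -11


Sum = 7


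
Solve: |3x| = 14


An absolute value equation |expr| = 14 gives two cases:
Case 1: 3x = 14
  3x = 14, so x = 14/3
Case 2: 3x = -14
  3x = -14, so x = -14/3

x = -14/3, x = 14/3


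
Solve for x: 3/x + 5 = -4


Subtract 5 from both sides: 3/x = -9
Multiply both sides by x: 3 = -9 * x
Divide by -9: x = -1/3

x = -1/3


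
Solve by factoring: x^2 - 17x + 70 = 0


We need two numbers that multiply to 70 and add to -17.
Those numbers are -10 and -7 (since (-10) * (-7) = 70 and (-10) + (-7) = -17).
So x^2 - 17x + 70 = (x - 10)(x - 7) = 0
Setting each factor to zero: x = 10 or x = 7

x = 7, x = 10


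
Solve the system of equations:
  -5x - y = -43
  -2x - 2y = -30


Using Cramer's rule:
Determinant D = (-5)(-2) - (-2)(-1) = 10 - 2 = 8
Dx = (-43)(-2) - (-30)(-1) = 86 - 30 = 56
Dy = (-5)(-30) - (-2)(-43) = 150 - 86 = 64
x = Dx/D = 56/8 = 7
y = Dy/D = 64/8 = 8

x = 7, y = 8


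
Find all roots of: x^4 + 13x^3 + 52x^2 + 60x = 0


The constant term is 0, so x = 0 is a root. Factor out x:
  x^3 + 13x^2 + 52x + 60 = 0
Let p(x) = x^3 + 13x^2 + 52x + 60. By the rational root theorem (leading coefficient 1), any rational root is an integer divisor of 60: try ±1, ±2, ... in turn.
Test x = 1: value = 126 ≠ 0.
Test x = -1: value = 20 ≠ 0.
Test x = 2: value = 224 ≠ 0.
Test x = -2: value = 0 ✓, so (x + 2) is a factor.
Synthetic division by (x + 2): bring down 1; 1(-2) + 13 = 11; 11(-2) + 52 = 30; 30(-2) + 60 = 0 → quotient x^2 + 11x + 30, remainder 0.
Solve the quadratic x^2 + 11x + 30 = 0: discriminant = 11^2 - 4(1)(30) = 121 - 120 = 1.
sqrt(1) = 1, so x = (-11 ± 1)/2: x = -5 or x = -6.
Collecting all roots found:

x = -6, x = -5, x = -2, x = 0


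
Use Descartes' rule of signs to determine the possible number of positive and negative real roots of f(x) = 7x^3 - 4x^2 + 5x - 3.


Descartes' rule of signs:

For positive roots, count sign changes in f(x) = 7x^3 - 4x^2 + 5x - 3:
Signs of coefficients: +, -, +, -
Number of sign changes: 3
Possible positive real roots: 3, 1

For negative roots, examine f(-x) = -7x^3 - 4x^2 - 5x - 3:
Signs of coefficients: -, -, -, -
Number of sign changes: 0
Possible negative real roots: 0

Positive roots: 3 or 1; Negative roots: 0


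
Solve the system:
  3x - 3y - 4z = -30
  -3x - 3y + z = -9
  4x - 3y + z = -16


Using Cramer's rule. Expand each determinant along the first row.
D  = 3*[(-3)*1 - 1*(-3)] - (-3)*[(-3)*1 - 1*4] + (-4)*[(-3)*(-3) - (-3)*4]
  = 3*(0) - (-3)*(-7) + (-4)*(21) = -105
Dx = (-30)*[(-3)*1 - 1*(-3)] - (-3)*[(-9)*1 - 1*(-16)] + (-4)*[(-9)*(-3) - (-3)*(-16)]
  = (-30)*(0) - (-3)*(7) + (-4)*(-21) = 105
Dy = 3*[(-9)*1 - 1*(-16)] - (-30)*[(-3)*1 - 1*4] + (-4)*[(-3)*(-16) - (-9)*4]
  = 3*(7) - (-30)*(-7) + (-4)*(84) = -525
Dz = 3*[(-3)*(-16) - (-9)*(-3)] - (-3)*[(-3)*(-16) - (-9)*4] + (-30)*[(-3)*(-3) - (-3)*4]
  = 3*(21) - (-3)*(84) + (-30)*(21) = -315
x = Dx/D = 105/-105 = -1, y = Dy/D = -525/-105 = 5, z = Dz/D = -315/-105 = 3
Check eq1: (3)(-1) + (-3)(5) + (-4)(3) = -30 = -30 ✓
Check eq2: (-3)(-1) + (-3)(5) + (1)(3) = -9 = -9 ✓
Check eq3: (4)(-1) + (-3)(5) + (1)(3) = -16 = -16 ✓

x = -1, y = 5, z = 3


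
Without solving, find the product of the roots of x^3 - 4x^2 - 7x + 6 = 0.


By Vieta's formulas for x^3 + bx^2 + cx + d = 0:
  r1 + r2 + r3 = -b/a = 4
  r1*r2 + r1*r3 + r2*r3 = c/a = -7
  r1*r2*r3 = -d/a = -6


Product = -6


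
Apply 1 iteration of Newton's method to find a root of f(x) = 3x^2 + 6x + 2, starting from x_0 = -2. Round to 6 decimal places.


Newton's method: x_(n+1) = x_n - f(x_n)/f'(x_n)
f(x) = 3x^2 + 6x + 2
f'(x) = 6x + 6

Iteration 1:
  f(-2.000000) = 2.000000
  f'(-2.000000) = -6.000000
  x_1 = -2.000000 - (2.000000)/(-6.000000) = -1.666667

x_1 = -1.666667


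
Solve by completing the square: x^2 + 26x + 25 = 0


Start: x^2 + 26x + 25 = 0
Move constant: x^2 + 26x = -25
Half of 26 is 13, squared is 169
Add 169 to both sides: x^2 + 26x + 169 = 144
(x + 13)^2 = 144
x + 13 = ±12
x = -13 + 12 = -1 or x = -13 - 12 = -25

x = -25, x = -1


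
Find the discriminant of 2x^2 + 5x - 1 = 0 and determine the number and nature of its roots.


For ax^2 + bx + c = 0, discriminant D = b^2 - 4ac
Here a = 2, b = 5, c = -1
D = (5)^2 - 4(2)(-1) = 25 + 8 = 33

D = 33 > 0 but not a perfect square
The equation has 2 distinct real irrational roots.

Discriminant = 33, 2 distinct real irrational roots


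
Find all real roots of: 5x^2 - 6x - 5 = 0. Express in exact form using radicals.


Using the quadratic formula: x = (-b ± sqrt(b^2 - 4ac)) / (2a)
Here a = 5, b = -6, c = -5
Discriminant = b^2 - 4ac = (-6)^2 - 4(5)(-5) = 36 + 100 = 136
Since discriminant = 136 > 0, there are two real roots.
x = (6 ± 2*sqrt(34)) / 10
Simplifying: x = (3 ± sqrt(34)) / 5
Numerically: x ≈ 1.7662 or x ≈ -0.5662

x = (3 + sqrt(34)) / 5 or x = (3 - sqrt(34)) / 5


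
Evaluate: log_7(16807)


We need the exponent such that 7^? = 16807
7^5 = 16807
Therefore log_7(16807) = 5

5


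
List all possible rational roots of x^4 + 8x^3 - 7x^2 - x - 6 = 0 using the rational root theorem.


Rational root theorem: possible roots are ±p/q where:
  p divides the constant term (-6): p ∈ {1, 2, 3, 6}
  q divides the leading coefficient (1): q ∈ {1}

All possible rational roots: -6, -3, -2, -1, 1, 2, 3, 6

-6, -3, -2, -1, 1, 2, 3, 6


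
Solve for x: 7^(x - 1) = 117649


Express both sides with the same base.
117649 = 7^6
Since the bases match, equate exponents: x - 1 = 6
So x = 6 - (-1) = 7

x = 7


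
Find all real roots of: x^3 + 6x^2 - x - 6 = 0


Let p(x) = x^3 + 6x^2 - x - 6. By the rational root theorem (leading coefficient 1), any rational root is an integer divisor of 6: try ±1, ±2, ... in turn.
Test x = 1: value = 0 ✓, so (x - 1) is a factor.
Synthetic division by (x - 1): bring down 1; 1(1) + 6 = 7; 7(1) - 1 = 6; 6(1) - 6 = 0 → quotient x^2 + 7x + 6, remainder 0.
Solve the quadratic x^2 + 7x + 6 = 0: discriminant = 7^2 - 4(1)(6) = 49 - 24 = 25.
sqrt(25) = 5, so x = (-7 ± 5)/2: x = -1 or x = -6.

x = -6, x = -1, x = 1


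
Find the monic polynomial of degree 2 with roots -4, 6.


A monic polynomial with roots -4, 6 is:
p(x) = (x + 4)(x - 6)
After multiplying by (x + 4): x + 4
After multiplying by (x - 6): x^2 - 2x - 24

x^2 - 2x - 24


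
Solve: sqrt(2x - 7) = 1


Square both sides: 2x - 7 = 1^2 = 1
2x = 1 + 7 = 8
x = 4
Check: sqrt(2*4 - 7) = sqrt(1) = 1 ✓

x = 4


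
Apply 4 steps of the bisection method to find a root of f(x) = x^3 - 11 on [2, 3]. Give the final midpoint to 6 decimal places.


f(x) = x^3 - 11
f(2) = -3 < 0
f(3) = 16 > 0

Step 1: midpoint = (2.000000 + 3.000000)/2 = 2.500000
  f(2.500000) = 4.625000
  f(mid) > 0, so root is in [2.000000, 2.500000]

Step 2: midpoint = (2.000000 + 2.500000)/2 = 2.250000
  f(2.250000) = 0.390625
  f(mid) > 0, so root is in [2.000000, 2.250000]

Step 3: midpoint = (2.000000 + 2.250000)/2 = 2.125000
  f(2.125000) = -1.404297
  f(mid) < 0, so root is in [2.125000, 2.250000]

Step 4: midpoint = (2.125000 + 2.250000)/2 = 2.187500
  f(2.187500) = -0.532471
  f(mid) < 0, so root is in [2.187500, 2.250000]

midpoint = 2.187500


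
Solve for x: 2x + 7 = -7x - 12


Starting with: 2x + 7 = -7x - 12
Move all x terms to left: (2 + 7)x = -12 - 7
Simplify: 9x = -19
Divide both sides by 9: x = -19/9

x = -19/9


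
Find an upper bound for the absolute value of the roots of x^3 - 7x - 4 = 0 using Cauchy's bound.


Cauchy's bound: all roots r satisfy |r| <= 1 + max(|a_i/a_n|) for i = 0,...,n-1
where a_n is the leading coefficient.

Coefficients: [1, 0, -7, -4]
Leading coefficient a_n = 1
Ratios |a_i/a_n|: 0, 7, 4
Maximum ratio: 7
Cauchy's bound: |r| <= 1 + 7 = 8

Upper bound = 8


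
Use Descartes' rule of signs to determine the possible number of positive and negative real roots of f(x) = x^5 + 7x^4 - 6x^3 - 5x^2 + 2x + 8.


Descartes' rule of signs:

For positive roots, count sign changes in f(x) = x^5 + 7x^4 - 6x^3 - 5x^2 + 2x + 8:
Signs of coefficients: +, +, -, -, +, +
Number of sign changes: 2
Possible positive real roots: 2, 0

For negative roots, examine f(-x) = -x^5 + 7x^4 + 6x^3 - 5x^2 - 2x + 8:
Signs of coefficients: -, +, +, -, -, +
Number of sign changes: 3
Possible negative real roots: 3, 1

Positive roots: 2 or 0; Negative roots: 3 or 1


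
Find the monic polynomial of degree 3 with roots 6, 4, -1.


A monic polynomial with roots 6, 4, -1 is:
p(x) = (x - 6)(x - 4)(x + 1)
After multiplying by (x - 6): x - 6
After multiplying by (x - 4): x^2 - 10x + 24
After multiplying by (x + 1): x^3 - 9x^2 + 14x + 24

x^3 - 9x^2 + 14x + 24


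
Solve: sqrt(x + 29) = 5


Square both sides: x + 29 = 5^2 = 25
x = 25 - 29 = -4
x = -4
Check: sqrt(1*(-4) + 29) = sqrt(25) = 5 ✓

x = -4


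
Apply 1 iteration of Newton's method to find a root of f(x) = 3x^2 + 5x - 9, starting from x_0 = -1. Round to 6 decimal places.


Newton's method: x_(n+1) = x_n - f(x_n)/f'(x_n)
f(x) = 3x^2 + 5x - 9
f'(x) = 6x + 5

Iteration 1:
  f(-1.000000) = -11.000000
  f'(-1.000000) = -1.000000
  x_1 = -1.000000 - (-11.000000)/(-1.000000) = -12.000000

x_1 = -12.000000


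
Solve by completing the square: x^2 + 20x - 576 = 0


Start: x^2 + 20x - 576 = 0
Move constant: x^2 + 20x = 576
Half of 20 is 10, squared is 100
Add 100 to both sides: x^2 + 20x + 100 = 676
(x + 10)^2 = 676
x + 10 = ±26
x = -10 + 26 = 16 or x = -10 - 26 = -36

x = -36, x = 16


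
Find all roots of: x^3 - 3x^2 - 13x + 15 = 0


Let p(x) = x^3 - 3x^2 - 13x + 15. By the rational root theorem (leading coefficient 1), any rational root is an integer divisor of 15: try ±1, ±2, ... in turn.
Test x = 1: value = 0 ✓, so (x - 1) is a factor.
Synthetic division by (x - 1): bring down 1; 1(1) - 3 = -2; (-2)(1) - 13 = -15; (-15)(1) + 15 = 0 → quotient x^2 - 2x - 15, remainder 0.
Solve the quadratic x^2 - 2x - 15 = 0: discriminant = (-2)^2 - 4(1)(-15) = 4 + 60 = 64.
sqrt(64) = 8, so x = (2 ± 8)/2: x = 5 or x = -3.
Collecting all roots found:

x = -3, x = 1, x = 5


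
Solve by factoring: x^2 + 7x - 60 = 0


We need two numbers that multiply to -60 and add to 7.
Those numbers are -5 and 12 (since (-5) * 12 = -60 and (-5) + 12 = 7).
So x^2 + 7x - 60 = (x - 5)(x + 12) = 0
Setting each factor to zero: x = 5 or x = -12

x = -12, x = 5
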